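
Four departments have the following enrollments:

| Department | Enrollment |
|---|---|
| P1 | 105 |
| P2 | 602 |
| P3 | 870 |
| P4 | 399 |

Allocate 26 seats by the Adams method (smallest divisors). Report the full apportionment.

P1 2, P2 8, P3 11, P4 5

Standard divisor 1976/26 ≈ 76; standard quotas: P1 1.382, P2 7.921, P3 11.447, P4 5.250.
Rounding up gives 2, 8, 12, 6 = 28 seats, so the divisor must be adjusted.
With modified divisor 83: modified quotas P1 1.265, P2 7.253, P3 10.482, P4 4.807.
Rounding up: P1 2, P2 8, P3 11, P4 5 (total 26).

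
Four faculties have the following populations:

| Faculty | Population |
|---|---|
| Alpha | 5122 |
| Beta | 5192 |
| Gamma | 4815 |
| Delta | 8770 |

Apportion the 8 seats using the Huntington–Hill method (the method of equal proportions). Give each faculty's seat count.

With divisor 3493: modified quotas Alpha 1.466, Beta 1.486, Gamma 1.378, Delta 2.511.
Geometric-mean thresholds: Alpha √(1·2)=1.414, Beta √(1·2)=1.414, Gamma √(1·2)=1.414, Delta √(2·3)=2.449.
Each quota rounded against its threshold gives Alpha 2, Beta 2, Gamma 1, Delta 3 (total 8).

Alpha: 2, Beta: 2, Gamma: 1, Delta: 3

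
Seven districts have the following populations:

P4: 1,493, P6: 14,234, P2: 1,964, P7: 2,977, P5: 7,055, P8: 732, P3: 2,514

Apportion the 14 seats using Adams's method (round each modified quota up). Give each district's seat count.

P4 1, P6 5, P2 1, P7 2, P5 3, P8 1, P3 1

Standard divisor 30969/14 ≈ 2212.071; standard quotas: P4 0.675, P6 6.435, P2 0.888, P7 1.346, P5 3.189, P8 0.331, P3 1.136.
Rounding up gives 1, 7, 1, 2, 4, 1, 2 = 18 seats, so the divisor must be adjusted.
With modified divisor 2900: modified quotas P4 0.515, P6 4.908, P2 0.677, P7 1.027, P5 2.433, P8 0.252, P3 0.867.
Rounding up: P4 1, P6 5, P2 1, P7 2, P5 3, P8 1, P3 1 (total 14).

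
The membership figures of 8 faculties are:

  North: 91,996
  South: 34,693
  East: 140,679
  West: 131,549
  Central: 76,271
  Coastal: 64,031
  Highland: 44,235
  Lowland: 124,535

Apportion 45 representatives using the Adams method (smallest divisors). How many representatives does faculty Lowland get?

Standard divisor 707989/45 ≈ 15733.089; standard quotas: North 5.847, South 2.205, East 8.942, West 8.361, Central 4.848, Coastal 4.070, Highland 2.812, Lowland 7.915.
Rounding up gives 6, 3, 9, 9, 5, 5, 3, 8 = 48 seats, so the divisor must be adjusted.
With modified divisor 17537.2: modified quotas North 5.246, South 1.978, East 8.022, West 7.501, Central 4.349, Coastal 3.651, Highland 2.522, Lowland 7.101.
Rounding up: North 6, South 2, East 9, West 8, Central 5, Coastal 4, Highland 3, Lowland 8 (total 45).
Lowland receives 8.

8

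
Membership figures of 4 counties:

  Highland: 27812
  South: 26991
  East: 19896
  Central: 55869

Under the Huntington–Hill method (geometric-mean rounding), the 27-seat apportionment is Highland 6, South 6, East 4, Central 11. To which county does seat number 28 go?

Priority for the next seat is population ÷ (√(s·(s+1))).
Priorities: Highland 4291.485, South 4164.802, East 4448.881, Central 4862.772.
Highest priority: Central.

Central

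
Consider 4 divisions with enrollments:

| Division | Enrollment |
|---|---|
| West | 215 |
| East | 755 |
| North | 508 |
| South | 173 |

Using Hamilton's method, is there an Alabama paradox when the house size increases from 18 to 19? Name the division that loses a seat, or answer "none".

none

At 18 seats: West 2, East 8, North 6, South 2.
At 19 seats: West 2, East 9, North 6, South 2.
No division's allocation decreased.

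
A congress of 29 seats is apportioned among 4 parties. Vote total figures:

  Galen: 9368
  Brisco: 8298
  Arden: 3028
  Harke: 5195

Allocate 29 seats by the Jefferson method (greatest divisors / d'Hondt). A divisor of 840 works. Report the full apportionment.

Galen=11, Brisco=9, Arden=3, Harke=6

With modified divisor 840: modified quotas Galen 11.152, Brisco 9.879, Arden 3.605, Harke 6.185.
Rounding down: Galen 11, Brisco 9, Arden 3, Harke 6 (total 29).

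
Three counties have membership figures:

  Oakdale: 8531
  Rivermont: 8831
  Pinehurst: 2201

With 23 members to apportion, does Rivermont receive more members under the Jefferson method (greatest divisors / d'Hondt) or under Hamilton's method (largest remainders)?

Jefferson: Oakdale 10, Rivermont 11, Pinehurst 2.
Hamilton: Oakdale 10, Rivermont 10, Pinehurst 3.
Rivermont gets 11 under Jefferson and 10 under Hamilton.

Jefferson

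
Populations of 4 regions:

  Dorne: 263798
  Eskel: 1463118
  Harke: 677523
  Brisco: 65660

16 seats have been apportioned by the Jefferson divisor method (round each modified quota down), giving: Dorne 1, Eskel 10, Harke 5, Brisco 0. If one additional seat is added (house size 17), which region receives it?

Eskel

Priority for the next seat is population ÷ (current seats + 1).
Priorities: Dorne 131899.000, Eskel 133010.727, Harke 112920.500, Brisco 65660.000.
Highest priority: Eskel.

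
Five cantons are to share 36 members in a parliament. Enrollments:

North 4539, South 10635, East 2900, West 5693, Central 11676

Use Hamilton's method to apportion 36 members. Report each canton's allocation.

North 4; South 11; East 3; West 6; Central 12

Standard divisor: 35443 ÷ 36 ≈ 984.528.
Standard quotas: North 4.6103, South 10.8021, East 2.9456, West 5.7825, Central 11.8595.
Lower quotas: North 4, South 10, East 2, West 5, Central 11 (sum 32, leaving 4 seats).
Remainders in descending order: East 0.9456, Central 0.8595, South 0.8021, West 0.7825, North 0.6103.
Largest remainders: East, Central, South, West receive the extra seats.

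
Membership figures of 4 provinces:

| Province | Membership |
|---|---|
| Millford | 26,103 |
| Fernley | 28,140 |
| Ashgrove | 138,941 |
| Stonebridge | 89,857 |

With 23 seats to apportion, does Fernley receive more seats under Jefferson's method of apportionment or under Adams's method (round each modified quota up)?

Jefferson: Millford 2, Fernley 2, Ashgrove 12, Stonebridge 7.
Adams: Millford 2, Fernley 3, Ashgrove 11, Stonebridge 7.
Fernley gets 2 under Jefferson and 3 under Adams.

Adams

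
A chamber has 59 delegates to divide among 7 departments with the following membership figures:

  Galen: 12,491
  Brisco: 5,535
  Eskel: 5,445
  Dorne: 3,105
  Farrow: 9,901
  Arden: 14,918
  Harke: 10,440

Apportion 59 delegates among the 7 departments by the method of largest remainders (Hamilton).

Galen=12, Brisco=5, Eskel=5, Dorne=3, Farrow=10, Arden=14, Harke=10

The standard divisor is 61835/59 ≈ 1048.051.
Standard quotas: Galen 11.9183, Brisco 5.2812, Eskel 5.1954, Dorne 2.9626, Farrow 9.4471, Arden 14.2340, Harke 9.9613.
Lower quotas: Galen 11, Brisco 5, Eskel 5, Dorne 2, Farrow 9, Arden 14, Harke 9 (sum 55, leaving 4 seats).
Remainders in descending order: Dorne 0.9626, Harke 0.9613, Galen 0.9183, Farrow 0.4471, Brisco 0.2812, Arden 0.2340, Eskel 0.1954.
The surplus seats go to Dorne, Harke, Galen, Farrow.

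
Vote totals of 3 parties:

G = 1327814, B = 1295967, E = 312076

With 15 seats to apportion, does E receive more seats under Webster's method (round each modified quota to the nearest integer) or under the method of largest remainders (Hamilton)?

Webster

Webster: G 7, B 6, E 2.
Hamilton: G 7, B 7, E 1.
E gets 2 under Webster and 1 under Hamilton.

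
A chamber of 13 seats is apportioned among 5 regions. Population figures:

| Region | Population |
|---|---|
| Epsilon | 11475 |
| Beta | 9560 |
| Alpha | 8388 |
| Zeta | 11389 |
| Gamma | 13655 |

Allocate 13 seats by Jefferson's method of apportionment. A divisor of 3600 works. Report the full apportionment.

With modified divisor 3600: modified quotas Epsilon 3.188, Beta 2.656, Alpha 2.330, Zeta 3.164, Gamma 3.793.
Rounding down: Epsilon 3, Beta 2, Alpha 2, Zeta 3, Gamma 3 (total 13).

Epsilon=3, Beta=2, Alpha=2, Zeta=3, Gamma=3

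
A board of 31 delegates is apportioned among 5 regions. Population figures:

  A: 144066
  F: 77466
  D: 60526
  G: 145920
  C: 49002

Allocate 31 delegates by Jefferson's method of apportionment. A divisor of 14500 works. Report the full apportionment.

A 9, F 5, D 4, G 10, C 3

With modified divisor 14500: modified quotas A 9.936, F 5.342, D 4.174, G 10.063, C 3.379.
Rounding down: A 9, F 5, D 4, G 10, C 3 (total 31).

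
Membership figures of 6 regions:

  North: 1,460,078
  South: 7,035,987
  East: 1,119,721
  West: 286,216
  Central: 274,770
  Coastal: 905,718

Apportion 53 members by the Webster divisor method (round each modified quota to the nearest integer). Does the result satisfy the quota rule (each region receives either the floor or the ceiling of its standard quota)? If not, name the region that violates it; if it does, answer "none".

Standard quotas: North 6.983, South 33.648, East 5.355, West 1.369, Central 1.314, Coastal 4.331.
Webster allocation: North 7, South 35, East 5, West 1, Central 1, Coastal 4.
South has quota 33.648 (lower 33, upper 34) but receives 35 — outside the quota interval.

South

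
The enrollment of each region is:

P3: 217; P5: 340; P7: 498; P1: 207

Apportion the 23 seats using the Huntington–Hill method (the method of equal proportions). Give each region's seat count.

With divisor 56: modified quotas P3 3.875, P5 6.071, P7 8.893, P1 3.696.
Geometric-mean thresholds: P3 √(3·4)=3.464, P5 √(6·7)=6.481, P7 √(8·9)=8.485, P1 √(3·4)=3.464.
Each quota rounded against its threshold gives P3 4, P5 6, P7 9, P1 4 (total 23).

P3 4, P5 6, P7 9, P1 4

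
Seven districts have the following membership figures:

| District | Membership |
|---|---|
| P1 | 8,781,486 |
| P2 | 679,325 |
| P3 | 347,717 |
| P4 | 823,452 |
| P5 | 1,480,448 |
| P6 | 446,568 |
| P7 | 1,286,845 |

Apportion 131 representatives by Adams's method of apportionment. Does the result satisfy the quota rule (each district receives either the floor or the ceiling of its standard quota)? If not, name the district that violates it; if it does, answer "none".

Standard quotas: P1 83.084, P2 6.427, P3 3.290, P4 7.791, P5 14.007, P6 4.225, P7 12.175.
Adams allocation: P1 81, P2 7, P3 4, P4 8, P5 14, P6 5, P7 12.
P1 has quota 83.084 (lower 83, upper 84) but receives 81 — outside the quota interval.

P1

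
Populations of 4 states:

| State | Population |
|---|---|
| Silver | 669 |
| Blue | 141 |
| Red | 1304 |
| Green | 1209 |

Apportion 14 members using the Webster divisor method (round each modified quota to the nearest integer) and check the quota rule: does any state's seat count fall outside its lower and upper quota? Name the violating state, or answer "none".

Standard quotas: Silver 2.819, Blue 0.594, Red 5.494, Green 5.094.
Webster allocation: Silver 3, Blue 1, Red 5, Green 5.
Every allocation lies between the lower and upper quota.

none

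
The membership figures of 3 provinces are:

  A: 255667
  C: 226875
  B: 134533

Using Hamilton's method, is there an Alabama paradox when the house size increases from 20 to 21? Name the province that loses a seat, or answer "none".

B

At 20 seats: A 8, C 7, B 5.
At 21 seats: A 9, C 8, B 4.
B drops from 5 to 4.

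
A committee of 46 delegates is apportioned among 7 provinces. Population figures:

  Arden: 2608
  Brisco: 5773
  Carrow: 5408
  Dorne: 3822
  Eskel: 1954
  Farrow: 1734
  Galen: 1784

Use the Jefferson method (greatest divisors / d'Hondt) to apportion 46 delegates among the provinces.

Standard divisor 23083/46 ≈ 501.804; standard quotas: Arden 5.197, Brisco 11.504, Carrow 10.777, Dorne 7.617, Eskel 3.894, Farrow 3.456, Galen 3.555.
Rounding down gives 5, 11, 10, 7, 3, 3, 3 = 42 seats, so the divisor must be adjusted.
With modified divisor 460: modified quotas Arden 5.670, Brisco 12.550, Carrow 11.757, Dorne 8.309, Eskel 4.248, Farrow 3.770, Galen 3.878.
Rounding down: Arden 5, Brisco 12, Carrow 11, Dorne 8, Eskel 4, Farrow 3, Galen 3 (total 46).

Arden 5, Brisco 12, Carrow 11, Dorne 8, Eskel 4, Farrow 3, Galen 3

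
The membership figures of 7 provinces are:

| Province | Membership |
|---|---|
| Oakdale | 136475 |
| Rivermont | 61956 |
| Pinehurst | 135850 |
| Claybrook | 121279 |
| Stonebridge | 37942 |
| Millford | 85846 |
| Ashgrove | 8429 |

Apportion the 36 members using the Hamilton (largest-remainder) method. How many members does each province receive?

Standard divisor: 587777 ÷ 36 ≈ 16327.139.
Standard quotas: Oakdale 8.3588, Rivermont 3.7947, Pinehurst 8.3205, Claybrook 7.4281, Stonebridge 2.3239, Millford 5.2579, Ashgrove 0.5163.
Lower quotas: Oakdale 8, Rivermont 3, Pinehurst 8, Claybrook 7, Stonebridge 2, Millford 5, Ashgrove 0 (sum 33, leaving 3 seats).
Remainders in descending order: Rivermont 0.7947, Ashgrove 0.5163, Claybrook 0.4281, Oakdale 0.3588, Stonebridge 0.3239, Pinehurst 0.3205, Millford 0.2579.
The surplus seats go to Rivermont, Ashgrove, Claybrook.

Oakdale 8, Rivermont 4, Pinehurst 8, Claybrook 8, Stonebridge 2, Millford 5, Ashgrove 1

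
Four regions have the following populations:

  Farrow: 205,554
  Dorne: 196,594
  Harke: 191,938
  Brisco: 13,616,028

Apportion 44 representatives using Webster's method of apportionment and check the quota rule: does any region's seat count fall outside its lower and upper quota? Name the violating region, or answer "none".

Standard quotas: Farrow 0.636, Dorne 0.609, Harke 0.594, Brisco 42.160.
Webster allocation: Farrow 1, Dorne 1, Harke 1, Brisco 41.
Brisco has quota 42.160 (lower 42, upper 43) but receives 41 — outside the quota interval.

Brisco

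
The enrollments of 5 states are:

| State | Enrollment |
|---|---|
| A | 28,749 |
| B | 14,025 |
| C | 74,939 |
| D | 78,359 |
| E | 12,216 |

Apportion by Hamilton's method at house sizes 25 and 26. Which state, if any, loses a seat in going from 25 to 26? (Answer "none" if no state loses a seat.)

E

At 25 seats: A 3, B 2, C 9, D 9, E 2.
At 26 seats: A 4, B 2, C 9, D 10, E 1.
E drops from 2 to 1.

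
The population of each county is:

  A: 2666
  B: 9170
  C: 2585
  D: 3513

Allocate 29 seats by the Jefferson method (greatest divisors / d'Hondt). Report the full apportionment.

Standard divisor 17934/29 ≈ 618.414; standard quotas: A 4.311, B 14.828, C 4.180, D 5.681.
Rounding down gives 4, 14, 4, 5 = 27 seats, so the divisor must be adjusted.
With modified divisor 580: modified quotas A 4.597, B 15.810, C 4.457, D 6.057.
Rounding down: A 4, B 15, C 4, D 6 (total 29).

A 4, B 15, C 4, D 6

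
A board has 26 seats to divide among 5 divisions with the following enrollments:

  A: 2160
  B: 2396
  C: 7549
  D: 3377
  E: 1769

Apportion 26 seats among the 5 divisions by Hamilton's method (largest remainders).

A 3, B 4, C 11, D 5, E 3

Total 17251; standard divisor 17251/26 ≈ 663.5.
Standard quotas: A 3.2555, B 3.6112, C 11.3775, D 5.0897, E 2.6662.
Lower quotas: A 3, B 3, C 11, D 5, E 2 (sum 24, leaving 2 seats).
Remainders in descending order: E 0.6662, B 0.6112, C 0.3775, A 0.2555, D 0.0897.
The surplus seats go to E, B.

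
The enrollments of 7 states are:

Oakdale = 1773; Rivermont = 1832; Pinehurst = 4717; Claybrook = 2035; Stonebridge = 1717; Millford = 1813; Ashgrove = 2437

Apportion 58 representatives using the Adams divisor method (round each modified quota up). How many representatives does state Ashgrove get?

Standard divisor 16324/58 ≈ 281.448; standard quotas: Oakdale 6.300, Rivermont 6.509, Pinehurst 16.760, Claybrook 7.230, Stonebridge 6.101, Millford 6.442, Ashgrove 8.659.
Rounding up gives 7, 7, 17, 8, 7, 7, 9 = 62 seats, so the divisor must be adjusted.
With modified divisor 300: modified quotas Oakdale 5.910, Rivermont 6.107, Pinehurst 15.723, Claybrook 6.783, Stonebridge 5.723, Millford 6.043, Ashgrove 8.123.
Rounding up: Oakdale 6, Rivermont 7, Pinehurst 16, Claybrook 7, Stonebridge 6, Millford 7, Ashgrove 9 (total 58).
Ashgrove receives 9.

9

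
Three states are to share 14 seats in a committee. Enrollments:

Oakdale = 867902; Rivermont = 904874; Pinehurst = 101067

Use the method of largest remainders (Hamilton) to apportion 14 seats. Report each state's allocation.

The standard divisor is 1873843/14 ≈ 133845.929.
Standard quotas: Oakdale 6.4843, Rivermont 6.7606, Pinehurst 0.7551.
Lower quotas: Oakdale 6, Rivermont 6, Pinehurst 0 (sum 12, leaving 2 seats).
Remainders in descending order: Rivermont 0.7606, Pinehurst 0.7551, Oakdale 0.4843.
The surplus seats go to Rivermont, Pinehurst.

Oakdale=6, Rivermont=7, Pinehurst=1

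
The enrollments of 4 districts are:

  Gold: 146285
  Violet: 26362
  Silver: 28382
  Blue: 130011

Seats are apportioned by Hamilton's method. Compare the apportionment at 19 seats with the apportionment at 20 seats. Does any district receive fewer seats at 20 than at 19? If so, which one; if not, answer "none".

At 19 seats: Gold 8, Violet 2, Silver 2, Blue 7.
At 20 seats: Gold 9, Violet 1, Silver 2, Blue 8.
Violet drops from 2 to 1.

Violet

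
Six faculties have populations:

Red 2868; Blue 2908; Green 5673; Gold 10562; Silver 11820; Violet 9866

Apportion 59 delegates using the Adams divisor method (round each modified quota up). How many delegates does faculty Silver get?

Standard divisor 43697/59 ≈ 740.627; standard quotas: Red 3.872, Blue 3.926, Green 7.660, Gold 14.261, Silver 15.959, Violet 13.321.
Rounding up gives 4, 4, 8, 15, 16, 14 = 61 seats, so the divisor must be adjusted.
With modified divisor 770: modified quotas Red 3.725, Blue 3.777, Green 7.368, Gold 13.717, Silver 15.351, Violet 12.813.
Rounding up: Red 4, Blue 4, Green 8, Gold 14, Silver 16, Violet 13 (total 59).
Silver receives 16.

16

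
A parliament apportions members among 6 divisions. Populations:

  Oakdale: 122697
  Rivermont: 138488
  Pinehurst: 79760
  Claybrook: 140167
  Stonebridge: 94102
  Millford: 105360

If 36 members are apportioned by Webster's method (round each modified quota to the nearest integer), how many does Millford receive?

Standard divisor 680574/36 ≈ 18904.833; standard quotas: Oakdale 6.490, Rivermont 7.326, Pinehurst 4.219, Claybrook 7.414, Stonebridge 4.978, Millford 5.573.
Rounding to the nearest integer gives 6, 7, 4, 7, 5, 6 = 35 seats, so the divisor must be adjusted.
With modified divisor 18800: modified quotas Oakdale 6.526, Rivermont 7.366, Pinehurst 4.243, Claybrook 7.456, Stonebridge 5.005, Millford 5.604.
Rounding to the nearest integer: Oakdale 7, Rivermont 7, Pinehurst 4, Claybrook 7, Stonebridge 5, Millford 6 (total 36).
Millford receives 6.

6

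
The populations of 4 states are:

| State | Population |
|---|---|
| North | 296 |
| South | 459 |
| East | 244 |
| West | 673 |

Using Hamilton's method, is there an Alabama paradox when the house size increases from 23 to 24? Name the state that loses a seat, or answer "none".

At 23 seats: North 4, South 6, East 4, West 9.
At 24 seats: North 4, South 7, East 3, West 10.
East drops from 4 to 3.

East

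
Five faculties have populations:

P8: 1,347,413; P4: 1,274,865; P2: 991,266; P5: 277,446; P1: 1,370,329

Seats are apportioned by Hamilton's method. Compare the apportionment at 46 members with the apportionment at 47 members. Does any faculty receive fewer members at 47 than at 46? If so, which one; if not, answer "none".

At 46 seats: P8 12, P4 11, P2 9, P5 2, P1 12.
At 47 seats: P8 12, P4 11, P2 9, P5 3, P1 12.
No faculty's allocation decreased.

none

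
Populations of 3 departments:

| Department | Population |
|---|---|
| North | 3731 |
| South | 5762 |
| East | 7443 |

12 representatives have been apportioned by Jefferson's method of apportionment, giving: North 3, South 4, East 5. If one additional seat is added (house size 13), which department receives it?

Priority for the next seat is population ÷ (current seats + 1).
Priorities: North 932.750, South 1152.400, East 1240.500.
Highest priority: East.

East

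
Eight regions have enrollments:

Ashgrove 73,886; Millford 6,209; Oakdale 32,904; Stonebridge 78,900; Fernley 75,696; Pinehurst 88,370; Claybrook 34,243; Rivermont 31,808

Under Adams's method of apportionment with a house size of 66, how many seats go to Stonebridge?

12

Standard divisor 422016/66 ≈ 6394.182; standard quotas: Ashgrove 11.555, Millford 0.971, Oakdale 5.146, Stonebridge 12.339, Fernley 11.838, Pinehurst 13.820, Claybrook 5.355, Rivermont 4.975.
Rounding up gives 12, 1, 6, 13, 12, 14, 6, 5 = 69 seats, so the divisor must be adjusted.
With modified divisor 6760: modified quotas Ashgrove 10.930, Millford 0.918, Oakdale 4.867, Stonebridge 11.672, Fernley 11.198, Pinehurst 13.072, Claybrook 5.066, Rivermont 4.705.
Rounding up: Ashgrove 11, Millford 1, Oakdale 5, Stonebridge 12, Fernley 12, Pinehurst 14, Claybrook 6, Rivermont 5 (total 66).
Stonebridge receives 12.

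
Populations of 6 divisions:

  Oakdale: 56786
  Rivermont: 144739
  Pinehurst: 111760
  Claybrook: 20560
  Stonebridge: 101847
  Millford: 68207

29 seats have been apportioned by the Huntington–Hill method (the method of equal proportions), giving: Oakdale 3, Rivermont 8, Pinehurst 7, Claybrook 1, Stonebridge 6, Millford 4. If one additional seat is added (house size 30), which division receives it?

Priority for the next seat is population ÷ (√(s·(s+1))).
Priorities: Oakdale 16392.706, Rivermont 17057.655, Pinehurst 14934.558, Claybrook 14538.115, Stonebridge 15715.333, Millford 15251.549.
Highest priority: Rivermont.

Rivermont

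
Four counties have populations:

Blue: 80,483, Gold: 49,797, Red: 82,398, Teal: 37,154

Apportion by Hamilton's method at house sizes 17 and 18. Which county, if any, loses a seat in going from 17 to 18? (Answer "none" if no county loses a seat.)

At 17 seats: Blue 5, Gold 3, Red 6, Teal 3.
At 18 seats: Blue 6, Gold 3, Red 6, Teal 3.
No county's allocation decreased.

none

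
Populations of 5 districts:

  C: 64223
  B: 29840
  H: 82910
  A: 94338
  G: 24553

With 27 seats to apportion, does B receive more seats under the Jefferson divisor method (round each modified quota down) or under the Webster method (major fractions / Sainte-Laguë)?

Webster

Jefferson: C 6, B 2, H 8, A 9, G 2.
Webster: C 6, B 3, H 7, A 9, G 2.
B gets 2 under Jefferson and 3 under Webster.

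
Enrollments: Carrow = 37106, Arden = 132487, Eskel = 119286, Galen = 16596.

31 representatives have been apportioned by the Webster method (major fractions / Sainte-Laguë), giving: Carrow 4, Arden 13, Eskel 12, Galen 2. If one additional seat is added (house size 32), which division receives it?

Arden

Priority for the next seat is population ÷ (current seats + 0.5).
Priorities: Carrow 8245.778, Arden 9813.852, Eskel 9542.880, Galen 6638.400.
Highest priority: Arden.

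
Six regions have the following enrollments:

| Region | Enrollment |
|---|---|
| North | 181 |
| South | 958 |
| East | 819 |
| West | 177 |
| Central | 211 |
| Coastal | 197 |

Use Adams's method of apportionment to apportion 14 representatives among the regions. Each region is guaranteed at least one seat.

Standard divisor 2543/14 ≈ 181.643; standard quotas: North 0.996, South 5.274, East 4.509, West 0.974, Central 1.162, Coastal 1.085.
Rounding up gives 1, 6, 5, 1, 2, 2 = 17 seats, so the divisor must be adjusted.
With modified divisor 206.62: modified quotas North 0.876, South 4.637, East 3.964, West 0.857, Central 1.021, Coastal 0.953.
Rounding up: North 1, South 5, East 4, West 1, Central 2, Coastal 1 (total 14).

North 1; South 5; East 4; West 1; Central 2; Coastal 1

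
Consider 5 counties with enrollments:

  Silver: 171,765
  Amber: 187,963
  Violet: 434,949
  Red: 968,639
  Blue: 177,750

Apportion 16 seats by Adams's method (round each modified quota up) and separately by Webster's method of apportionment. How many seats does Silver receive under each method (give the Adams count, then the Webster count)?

Adams: Silver 2, Amber 2, Violet 3, Red 7, Blue 2.
Webster: Silver 1, Amber 2, Violet 4, Red 8, Blue 1.
Silver gets 2 under Adams and 1 under Webster.

2 and 1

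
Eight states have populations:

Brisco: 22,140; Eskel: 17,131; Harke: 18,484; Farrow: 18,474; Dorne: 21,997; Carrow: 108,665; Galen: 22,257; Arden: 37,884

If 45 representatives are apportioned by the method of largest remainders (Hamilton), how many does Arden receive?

6

Standard divisor: 267032 ÷ 45 ≈ 5934.044.
Standard quotas: Brisco 3.7310, Eskel 2.8869, Harke 3.1149, Farrow 3.1132, Dorne 3.7069, Carrow 18.3121, Galen 3.7507, Arden 6.3842.
Lower quotas: Brisco 3, Eskel 2, Harke 3, Farrow 3, Dorne 3, Carrow 18, Galen 3, Arden 6 (sum 41, leaving 4 seats).
Remainders in descending order: Eskel 0.8869, Galen 0.7507, Brisco 0.7310, Dorne 0.7069, Arden 0.3842, Carrow 0.3121, Harke 0.1149, Farrow 0.1132.
Largest remainders: Eskel, Galen, Brisco, Dorne receive the extra seats.
Arden receives 6.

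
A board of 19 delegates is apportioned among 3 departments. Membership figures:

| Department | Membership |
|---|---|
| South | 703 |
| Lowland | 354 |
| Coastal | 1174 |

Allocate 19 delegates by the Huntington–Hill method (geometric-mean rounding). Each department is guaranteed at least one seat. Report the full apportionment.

South: 6, Lowland: 3, Coastal: 10

With divisor 118: modified quotas South 5.958, Lowland 3.000, Coastal 9.949.
Geometric-mean thresholds: South √(5·6)=5.477, Lowland √(3·4)=3.464, Coastal √(9·10)=9.487.
Each quota rounded against its threshold gives South 6, Lowland 3, Coastal 10 (total 19).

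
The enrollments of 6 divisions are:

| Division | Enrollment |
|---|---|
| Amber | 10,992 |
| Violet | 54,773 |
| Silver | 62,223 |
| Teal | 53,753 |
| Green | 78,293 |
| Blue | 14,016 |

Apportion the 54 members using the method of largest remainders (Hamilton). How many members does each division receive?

Standard divisor: 274050 ÷ 54 = 5075.
Standard quotas: Amber 2.1659, Violet 10.7927, Silver 12.2607, Teal 10.5917, Green 15.4272, Blue 2.7618.
Lower quotas: Amber 2, Violet 10, Silver 12, Teal 10, Green 15, Blue 2 (sum 51, leaving 3 seats).
Remainders in descending order: Violet 0.7927, Blue 0.7618, Teal 0.5917, Green 0.4272, Silver 0.2607, Amber 0.1659.
The surplus seats go to Violet, Blue, Teal.

Amber 2; Violet 11; Silver 12; Teal 11; Green 15; Blue 3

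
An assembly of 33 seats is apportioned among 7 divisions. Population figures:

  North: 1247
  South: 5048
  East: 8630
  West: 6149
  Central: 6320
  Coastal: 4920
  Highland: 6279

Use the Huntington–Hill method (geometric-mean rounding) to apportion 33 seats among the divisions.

North=1, South=4, East=8, West=5, Central=6, Coastal=4, Highland=5

With divisor 1150: modified quotas North 1.084, South 4.390, East 7.504, West 5.347, Central 5.496, Coastal 4.278, Highland 5.460.
Geometric-mean thresholds: North √(1·2)=1.414, South √(4·5)=4.472, East √(7·8)=7.483, West √(5·6)=5.477, Central √(5·6)=5.477, Coastal √(4·5)=4.472, Highland √(5·6)=5.477.
Each quota rounded against its threshold gives North 1, South 4, East 8, West 5, Central 6, Coastal 4, Highland 5 (total 33).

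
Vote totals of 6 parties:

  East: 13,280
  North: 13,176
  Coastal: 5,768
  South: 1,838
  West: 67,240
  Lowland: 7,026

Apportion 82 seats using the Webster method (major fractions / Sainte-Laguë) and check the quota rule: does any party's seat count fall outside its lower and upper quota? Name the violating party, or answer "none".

West

Standard quotas: East 10.052, North 9.974, Coastal 4.366, South 1.391, West 50.898, Lowland 5.318.
Webster allocation: East 10, North 10, Coastal 4, South 1, West 52, Lowland 5.
West has quota 50.898 (lower 50, upper 51) but receives 52 — outside the quota interval.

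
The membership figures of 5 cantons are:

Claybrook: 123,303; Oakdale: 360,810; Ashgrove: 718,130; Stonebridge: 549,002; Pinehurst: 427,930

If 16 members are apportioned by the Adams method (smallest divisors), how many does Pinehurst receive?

3

Standard divisor 2179175/16 ≈ 136198.438; standard quotas: Claybrook 0.905, Oakdale 2.649, Ashgrove 5.273, Stonebridge 4.031, Pinehurst 3.142.
Rounding up gives 1, 3, 6, 5, 4 = 19 seats, so the divisor must be adjusted.
With modified divisor 161600: modified quotas Claybrook 0.763, Oakdale 2.233, Ashgrove 4.444, Stonebridge 3.397, Pinehurst 2.648.
Rounding up: Claybrook 1, Oakdale 3, Ashgrove 5, Stonebridge 4, Pinehurst 3 (total 16).
Pinehurst receives 3.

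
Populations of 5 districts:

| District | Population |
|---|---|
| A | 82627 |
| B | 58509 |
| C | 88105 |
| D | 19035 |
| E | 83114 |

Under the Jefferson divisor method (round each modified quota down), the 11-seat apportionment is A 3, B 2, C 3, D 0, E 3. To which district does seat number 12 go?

C

Priority for the next seat is population ÷ (current seats + 1).
Priorities: A 20656.750, B 19503.000, C 22026.250, D 19035.000, E 20778.500.
Highest priority: C.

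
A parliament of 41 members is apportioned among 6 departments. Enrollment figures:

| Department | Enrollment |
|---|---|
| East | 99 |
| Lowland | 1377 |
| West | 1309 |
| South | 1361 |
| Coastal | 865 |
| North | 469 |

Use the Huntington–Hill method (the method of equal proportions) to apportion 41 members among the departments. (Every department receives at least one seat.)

East 1; Lowland 10; West 10; South 10; Coastal 6; North 4

With divisor 134: modified quotas East 0.739, Lowland 10.276, West 9.769, South 10.157, Coastal 6.455, North 3.500.
Geometric-mean thresholds: East (min 1), Lowland √(10·11)=10.488, West √(9·10)=9.487, South √(10·11)=10.488, Coastal √(6·7)=6.481, North √(3·4)=3.464.
Each quota rounded against its threshold gives East 1, Lowland 10, West 10, South 10, Coastal 6, North 4 (total 41).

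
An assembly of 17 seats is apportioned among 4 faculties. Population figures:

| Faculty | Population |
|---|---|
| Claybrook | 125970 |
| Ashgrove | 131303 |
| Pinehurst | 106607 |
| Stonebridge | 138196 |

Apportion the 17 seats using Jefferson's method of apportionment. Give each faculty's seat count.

Standard divisor 502076/17 ≈ 29533.882; standard quotas: Claybrook 4.265, Ashgrove 4.446, Pinehurst 3.610, Stonebridge 4.679.
Rounding down gives 4, 4, 3, 4 = 15 seats, so the divisor must be adjusted.
With modified divisor 26500: modified quotas Claybrook 4.754, Ashgrove 4.955, Pinehurst 4.023, Stonebridge 5.215.
Rounding down: Claybrook 4, Ashgrove 4, Pinehurst 4, Stonebridge 5 (total 17).

Claybrook 4; Ashgrove 4; Pinehurst 4; Stonebridge 5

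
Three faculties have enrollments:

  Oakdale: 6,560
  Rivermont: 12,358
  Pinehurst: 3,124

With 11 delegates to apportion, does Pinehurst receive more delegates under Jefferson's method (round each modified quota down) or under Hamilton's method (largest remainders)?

Jefferson: Oakdale 3, Rivermont 7, Pinehurst 1.
Hamilton: Oakdale 3, Rivermont 6, Pinehurst 2.
Pinehurst gets 1 under Jefferson and 2 under Hamilton.

Hamilton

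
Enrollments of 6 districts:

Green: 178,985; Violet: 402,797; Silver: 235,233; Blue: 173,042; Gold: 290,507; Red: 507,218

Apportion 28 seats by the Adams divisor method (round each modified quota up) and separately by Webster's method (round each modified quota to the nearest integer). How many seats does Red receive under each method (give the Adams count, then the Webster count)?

7 and 8

Adams: Green 3, Violet 6, Silver 4, Blue 3, Gold 5, Red 7.
Webster: Green 3, Violet 6, Silver 4, Blue 3, Gold 4, Red 8.
Red gets 7 under Adams and 8 under Webster.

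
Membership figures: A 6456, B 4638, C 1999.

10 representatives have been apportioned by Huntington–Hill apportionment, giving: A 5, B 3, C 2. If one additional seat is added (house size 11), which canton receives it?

B

Priority for the next seat is population ÷ (√(s·(s+1))).
Priorities: A 1178.699, B 1338.875, C 816.088.
Highest priority: B.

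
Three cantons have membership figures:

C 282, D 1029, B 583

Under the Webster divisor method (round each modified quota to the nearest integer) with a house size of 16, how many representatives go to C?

2

Standard divisor 1894/16 ≈ 118.375; standard quotas: C 2.382, D 8.693, B 4.925.
Rounding to the nearest integer gives C 2, D 9, B 5 — total 16, matching the house size, so no adjustment is needed.
C receives 2.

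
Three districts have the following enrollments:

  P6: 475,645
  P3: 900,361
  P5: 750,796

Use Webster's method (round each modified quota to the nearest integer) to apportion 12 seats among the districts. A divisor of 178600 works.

With modified divisor 178600: modified quotas P6 2.663, P3 5.041, P5 4.204.
Rounding to the nearest integer: P6 3, P3 5, P5 4 (total 12).

P6=3, P3=5, P5=4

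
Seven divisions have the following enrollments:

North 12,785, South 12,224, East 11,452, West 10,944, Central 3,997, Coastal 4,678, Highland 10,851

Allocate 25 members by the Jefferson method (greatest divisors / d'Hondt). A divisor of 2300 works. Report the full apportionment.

With modified divisor 2300: modified quotas North 5.559, South 5.315, East 4.979, West 4.758, Central 1.738, Coastal 2.034, Highland 4.718.
Rounding down: North 5, South 5, East 4, West 4, Central 1, Coastal 2, Highland 4 (total 25).

North 5, South 5, East 4, West 4, Central 1, Coastal 2, Highland 4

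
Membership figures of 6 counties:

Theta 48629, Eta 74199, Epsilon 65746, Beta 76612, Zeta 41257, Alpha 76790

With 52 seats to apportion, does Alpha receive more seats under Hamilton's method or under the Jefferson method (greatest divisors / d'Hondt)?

Hamilton: Theta 7, Eta 10, Epsilon 9, Beta 10, Zeta 6, Alpha 10.
Jefferson: Theta 6, Eta 10, Epsilon 9, Beta 11, Zeta 5, Alpha 11.
Alpha gets 10 under Hamilton and 11 under Jefferson.

Jefferson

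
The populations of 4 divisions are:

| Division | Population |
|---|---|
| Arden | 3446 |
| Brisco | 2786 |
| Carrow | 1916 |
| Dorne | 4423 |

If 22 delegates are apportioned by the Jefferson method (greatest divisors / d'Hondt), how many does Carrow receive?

3

Standard divisor 12571/22 ≈ 571.409; standard quotas: Arden 6.031, Brisco 4.876, Carrow 3.353, Dorne 7.741.
Rounding down gives 6, 4, 3, 7 = 20 seats, so the divisor must be adjusted.
With modified divisor 500: modified quotas Arden 6.892, Brisco 5.572, Carrow 3.832, Dorne 8.846.
Rounding down: Arden 6, Brisco 5, Carrow 3, Dorne 8 (total 22).
Carrow receives 3.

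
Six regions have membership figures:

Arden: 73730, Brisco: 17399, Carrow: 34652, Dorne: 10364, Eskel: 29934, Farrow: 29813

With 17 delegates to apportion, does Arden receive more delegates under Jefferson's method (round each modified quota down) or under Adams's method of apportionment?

Jefferson: Arden 7, Brisco 1, Carrow 3, Dorne 1, Eskel 3, Farrow 2.
Adams: Arden 5, Brisco 2, Carrow 3, Dorne 1, Eskel 3, Farrow 3.
Arden gets 7 under Jefferson and 5 under Adams.

Jefferson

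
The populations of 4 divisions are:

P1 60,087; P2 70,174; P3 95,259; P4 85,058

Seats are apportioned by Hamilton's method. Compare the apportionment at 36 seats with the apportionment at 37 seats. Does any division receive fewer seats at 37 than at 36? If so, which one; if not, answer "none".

At 36 seats: P1 7, P2 8, P3 11, P4 10.
At 37 seats: P1 7, P2 9, P3 11, P4 10.
No division's allocation decreased.

none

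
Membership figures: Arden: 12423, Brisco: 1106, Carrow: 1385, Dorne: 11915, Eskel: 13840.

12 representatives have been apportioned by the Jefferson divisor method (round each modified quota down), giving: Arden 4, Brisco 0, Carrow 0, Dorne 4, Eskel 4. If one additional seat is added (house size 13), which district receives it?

Eskel

Priority for the next seat is population ÷ (current seats + 1).
Priorities: Arden 2484.600, Brisco 1106.000, Carrow 1385.000, Dorne 2383.000, Eskel 2768.000.
Highest priority: Eskel.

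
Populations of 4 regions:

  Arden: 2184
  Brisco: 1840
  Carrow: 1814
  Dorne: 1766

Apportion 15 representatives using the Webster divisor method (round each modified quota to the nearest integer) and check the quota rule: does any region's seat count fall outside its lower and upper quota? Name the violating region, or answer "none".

Standard quotas: Arden 4.308, Brisco 3.630, Carrow 3.578, Dorne 3.484.
Webster allocation: Arden 4, Brisco 4, Carrow 4, Dorne 3.
Every allocation lies between the lower and upper quota.

none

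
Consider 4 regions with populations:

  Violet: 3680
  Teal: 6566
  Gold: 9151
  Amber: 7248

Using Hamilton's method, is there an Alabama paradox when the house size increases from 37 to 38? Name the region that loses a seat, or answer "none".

At 37 seats: Violet 5, Teal 9, Gold 13, Amber 10.
At 38 seats: Violet 5, Teal 10, Gold 13, Amber 10.
No region's allocation decreased.

none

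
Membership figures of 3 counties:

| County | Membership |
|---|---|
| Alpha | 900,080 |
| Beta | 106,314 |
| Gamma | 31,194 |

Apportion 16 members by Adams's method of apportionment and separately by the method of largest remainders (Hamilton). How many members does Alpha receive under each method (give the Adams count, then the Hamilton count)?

13 and 14

Adams: Alpha 13, Beta 2, Gamma 1.
Hamilton: Alpha 14, Beta 2, Gamma 0.
Alpha gets 13 under Adams and 14 under Hamilton.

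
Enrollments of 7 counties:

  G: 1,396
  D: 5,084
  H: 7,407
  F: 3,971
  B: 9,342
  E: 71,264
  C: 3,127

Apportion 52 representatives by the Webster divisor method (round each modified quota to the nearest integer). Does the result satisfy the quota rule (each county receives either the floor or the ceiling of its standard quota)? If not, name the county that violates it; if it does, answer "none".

E

Standard quotas: G 0.715, D 2.602, H 3.791, F 2.033, B 4.782, E 36.477, C 1.601.
Webster allocation: G 1, D 3, H 4, F 2, B 5, E 35, C 2.
E has quota 36.477 (lower 36, upper 37) but receives 35 — outside the quota interval.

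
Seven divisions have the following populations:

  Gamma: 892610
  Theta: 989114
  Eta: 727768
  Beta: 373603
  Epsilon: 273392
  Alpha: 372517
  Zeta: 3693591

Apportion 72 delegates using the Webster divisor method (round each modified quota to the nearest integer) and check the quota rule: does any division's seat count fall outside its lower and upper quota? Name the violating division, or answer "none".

Standard quotas: Gamma 8.777, Theta 9.726, Eta 7.156, Beta 3.673, Epsilon 2.688, Alpha 3.663, Zeta 36.318.
Webster allocation: Gamma 9, Theta 10, Eta 7, Beta 4, Epsilon 3, Alpha 4, Zeta 35.
Zeta has quota 36.318 (lower 36, upper 37) but receives 35 — outside the quota interval.

Zeta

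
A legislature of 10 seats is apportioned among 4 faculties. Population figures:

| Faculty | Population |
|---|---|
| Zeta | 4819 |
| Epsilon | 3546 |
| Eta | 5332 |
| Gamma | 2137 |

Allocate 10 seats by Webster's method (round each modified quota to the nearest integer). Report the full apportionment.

Standard divisor 15834/10 ≈ 1583.4; standard quotas: Zeta 3.043, Epsilon 2.239, Eta 3.367, Gamma 1.350.
Rounding to the nearest integer gives 3, 2, 3, 1 = 9 seats, so the divisor must be adjusted.
With modified divisor 1500: modified quotas Zeta 3.213, Epsilon 2.364, Eta 3.555, Gamma 1.425.
Rounding to the nearest integer: Zeta 3, Epsilon 2, Eta 4, Gamma 1 (total 10).

Zeta 3, Epsilon 2, Eta 4, Gamma 1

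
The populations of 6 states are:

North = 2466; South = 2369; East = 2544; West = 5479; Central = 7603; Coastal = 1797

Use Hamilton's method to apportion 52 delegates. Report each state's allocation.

North 6, South 5, East 6, West 13, Central 18, Coastal 4

Total 22258; standard divisor 22258/52 ≈ 428.038.
Standard quotas: North 5.7612, South 5.5345, East 5.9434, West 12.8003, Central 17.7624, Coastal 4.1982.
Lower quotas: North 5, South 5, East 5, West 12, Central 17, Coastal 4 (sum 48, leaving 4 seats).
Remainders in descending order: East 0.9434, West 0.8003, Central 0.7624, North 0.7612, South 0.5345, Coastal 0.1982.
Largest remainders: East, West, Central, North receive the extra seats.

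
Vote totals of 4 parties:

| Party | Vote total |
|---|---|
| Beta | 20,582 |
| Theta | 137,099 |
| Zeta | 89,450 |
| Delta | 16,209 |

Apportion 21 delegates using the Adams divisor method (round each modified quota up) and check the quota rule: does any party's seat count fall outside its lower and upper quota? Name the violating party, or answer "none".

none

Standard quotas: Beta 1.641, Theta 10.933, Zeta 7.133, Delta 1.293.
Adams allocation: Beta 2, Theta 10, Zeta 7, Delta 2.
Every allocation lies between the lower and upper quota.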